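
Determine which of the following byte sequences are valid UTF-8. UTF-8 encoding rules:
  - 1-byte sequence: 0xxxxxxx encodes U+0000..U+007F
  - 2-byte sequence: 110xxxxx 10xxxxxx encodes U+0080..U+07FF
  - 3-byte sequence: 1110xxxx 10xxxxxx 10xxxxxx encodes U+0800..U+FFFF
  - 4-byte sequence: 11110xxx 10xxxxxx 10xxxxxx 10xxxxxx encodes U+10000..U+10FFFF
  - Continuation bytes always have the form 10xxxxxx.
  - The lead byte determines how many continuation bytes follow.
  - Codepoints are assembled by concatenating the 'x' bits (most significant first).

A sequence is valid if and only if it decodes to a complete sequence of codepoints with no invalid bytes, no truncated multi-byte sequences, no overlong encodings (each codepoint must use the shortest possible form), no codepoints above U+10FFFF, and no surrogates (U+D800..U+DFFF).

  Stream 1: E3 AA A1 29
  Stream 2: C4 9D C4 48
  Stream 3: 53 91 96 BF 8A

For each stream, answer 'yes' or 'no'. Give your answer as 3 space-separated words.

Answer: yes no no

Derivation:
Stream 1: decodes cleanly. VALID
Stream 2: error at byte offset 3. INVALID
Stream 3: error at byte offset 1. INVALID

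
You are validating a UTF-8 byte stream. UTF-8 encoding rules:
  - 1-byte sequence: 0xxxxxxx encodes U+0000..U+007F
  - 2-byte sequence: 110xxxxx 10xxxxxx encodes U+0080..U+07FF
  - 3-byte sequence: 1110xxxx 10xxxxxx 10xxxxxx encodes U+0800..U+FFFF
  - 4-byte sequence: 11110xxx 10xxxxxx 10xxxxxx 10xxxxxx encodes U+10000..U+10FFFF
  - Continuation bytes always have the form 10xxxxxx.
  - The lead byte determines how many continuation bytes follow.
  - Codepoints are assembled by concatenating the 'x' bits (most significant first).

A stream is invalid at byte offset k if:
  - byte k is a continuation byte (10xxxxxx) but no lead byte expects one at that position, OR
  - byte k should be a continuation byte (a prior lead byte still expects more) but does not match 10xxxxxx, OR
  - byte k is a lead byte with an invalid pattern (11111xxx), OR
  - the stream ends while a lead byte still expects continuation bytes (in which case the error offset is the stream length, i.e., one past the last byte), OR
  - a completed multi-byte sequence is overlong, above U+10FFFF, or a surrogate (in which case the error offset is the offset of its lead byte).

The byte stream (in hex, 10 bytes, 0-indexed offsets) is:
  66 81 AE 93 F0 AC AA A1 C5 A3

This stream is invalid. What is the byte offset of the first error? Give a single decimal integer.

Byte[0]=66: 1-byte ASCII. cp=U+0066
Byte[1]=81: INVALID lead byte (not 0xxx/110x/1110/11110)

Answer: 1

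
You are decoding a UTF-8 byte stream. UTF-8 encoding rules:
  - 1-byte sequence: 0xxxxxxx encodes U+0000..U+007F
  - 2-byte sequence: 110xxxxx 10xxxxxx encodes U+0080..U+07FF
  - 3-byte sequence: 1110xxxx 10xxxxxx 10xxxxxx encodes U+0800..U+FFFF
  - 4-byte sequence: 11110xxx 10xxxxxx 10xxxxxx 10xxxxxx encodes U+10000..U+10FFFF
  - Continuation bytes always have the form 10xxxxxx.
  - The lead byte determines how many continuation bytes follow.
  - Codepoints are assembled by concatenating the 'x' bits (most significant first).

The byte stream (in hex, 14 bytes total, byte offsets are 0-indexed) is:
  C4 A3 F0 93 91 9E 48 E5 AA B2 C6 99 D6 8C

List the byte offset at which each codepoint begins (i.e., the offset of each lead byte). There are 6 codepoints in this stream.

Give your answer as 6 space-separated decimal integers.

Byte[0]=C4: 2-byte lead, need 1 cont bytes. acc=0x4
Byte[1]=A3: continuation. acc=(acc<<6)|0x23=0x123
Completed: cp=U+0123 (starts at byte 0)
Byte[2]=F0: 4-byte lead, need 3 cont bytes. acc=0x0
Byte[3]=93: continuation. acc=(acc<<6)|0x13=0x13
Byte[4]=91: continuation. acc=(acc<<6)|0x11=0x4D1
Byte[5]=9E: continuation. acc=(acc<<6)|0x1E=0x1345E
Completed: cp=U+1345E (starts at byte 2)
Byte[6]=48: 1-byte ASCII. cp=U+0048
Byte[7]=E5: 3-byte lead, need 2 cont bytes. acc=0x5
Byte[8]=AA: continuation. acc=(acc<<6)|0x2A=0x16A
Byte[9]=B2: continuation. acc=(acc<<6)|0x32=0x5AB2
Completed: cp=U+5AB2 (starts at byte 7)
Byte[10]=C6: 2-byte lead, need 1 cont bytes. acc=0x6
Byte[11]=99: continuation. acc=(acc<<6)|0x19=0x199
Completed: cp=U+0199 (starts at byte 10)
Byte[12]=D6: 2-byte lead, need 1 cont bytes. acc=0x16
Byte[13]=8C: continuation. acc=(acc<<6)|0x0C=0x58C
Completed: cp=U+058C (starts at byte 12)

Answer: 0 2 6 7 10 12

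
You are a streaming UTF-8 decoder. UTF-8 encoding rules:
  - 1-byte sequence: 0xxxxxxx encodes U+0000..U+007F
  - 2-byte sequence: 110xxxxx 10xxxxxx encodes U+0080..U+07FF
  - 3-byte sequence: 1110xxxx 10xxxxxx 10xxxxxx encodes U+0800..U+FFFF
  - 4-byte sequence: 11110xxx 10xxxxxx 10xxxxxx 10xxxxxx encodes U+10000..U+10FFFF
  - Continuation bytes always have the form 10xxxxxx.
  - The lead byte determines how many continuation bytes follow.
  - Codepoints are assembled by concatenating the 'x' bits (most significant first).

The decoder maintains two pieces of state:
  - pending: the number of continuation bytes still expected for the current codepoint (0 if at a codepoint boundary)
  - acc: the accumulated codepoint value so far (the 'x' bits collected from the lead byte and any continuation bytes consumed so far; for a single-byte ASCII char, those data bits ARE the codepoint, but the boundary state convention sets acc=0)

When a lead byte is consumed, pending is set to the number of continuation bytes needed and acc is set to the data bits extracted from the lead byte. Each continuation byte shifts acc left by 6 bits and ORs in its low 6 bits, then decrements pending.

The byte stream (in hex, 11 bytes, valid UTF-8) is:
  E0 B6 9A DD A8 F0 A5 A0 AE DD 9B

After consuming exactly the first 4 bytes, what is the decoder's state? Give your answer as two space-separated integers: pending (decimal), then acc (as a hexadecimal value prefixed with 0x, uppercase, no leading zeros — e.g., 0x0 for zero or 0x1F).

Byte[0]=E0: 3-byte lead. pending=2, acc=0x0
Byte[1]=B6: continuation. acc=(acc<<6)|0x36=0x36, pending=1
Byte[2]=9A: continuation. acc=(acc<<6)|0x1A=0xD9A, pending=0
Byte[3]=DD: 2-byte lead. pending=1, acc=0x1D

Answer: 1 0x1D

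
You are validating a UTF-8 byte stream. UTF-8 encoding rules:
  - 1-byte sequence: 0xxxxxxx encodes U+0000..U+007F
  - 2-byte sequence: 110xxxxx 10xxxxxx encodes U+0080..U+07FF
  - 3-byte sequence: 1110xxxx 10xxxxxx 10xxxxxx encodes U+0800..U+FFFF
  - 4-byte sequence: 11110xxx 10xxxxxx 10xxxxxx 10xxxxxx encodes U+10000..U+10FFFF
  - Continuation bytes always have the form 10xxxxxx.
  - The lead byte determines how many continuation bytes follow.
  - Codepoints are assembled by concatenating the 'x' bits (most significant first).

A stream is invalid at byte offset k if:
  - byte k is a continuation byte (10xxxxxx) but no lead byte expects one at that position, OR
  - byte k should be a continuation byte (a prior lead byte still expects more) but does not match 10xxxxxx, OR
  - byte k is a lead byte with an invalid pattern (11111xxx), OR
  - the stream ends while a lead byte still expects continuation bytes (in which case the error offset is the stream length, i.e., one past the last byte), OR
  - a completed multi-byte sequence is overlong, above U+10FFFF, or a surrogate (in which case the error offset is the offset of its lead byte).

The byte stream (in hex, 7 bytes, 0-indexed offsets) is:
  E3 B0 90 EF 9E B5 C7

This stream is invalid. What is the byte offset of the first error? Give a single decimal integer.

Byte[0]=E3: 3-byte lead, need 2 cont bytes. acc=0x3
Byte[1]=B0: continuation. acc=(acc<<6)|0x30=0xF0
Byte[2]=90: continuation. acc=(acc<<6)|0x10=0x3C10
Completed: cp=U+3C10 (starts at byte 0)
Byte[3]=EF: 3-byte lead, need 2 cont bytes. acc=0xF
Byte[4]=9E: continuation. acc=(acc<<6)|0x1E=0x3DE
Byte[5]=B5: continuation. acc=(acc<<6)|0x35=0xF7B5
Completed: cp=U+F7B5 (starts at byte 3)
Byte[6]=C7: 2-byte lead, need 1 cont bytes. acc=0x7
Byte[7]: stream ended, expected continuation. INVALID

Answer: 7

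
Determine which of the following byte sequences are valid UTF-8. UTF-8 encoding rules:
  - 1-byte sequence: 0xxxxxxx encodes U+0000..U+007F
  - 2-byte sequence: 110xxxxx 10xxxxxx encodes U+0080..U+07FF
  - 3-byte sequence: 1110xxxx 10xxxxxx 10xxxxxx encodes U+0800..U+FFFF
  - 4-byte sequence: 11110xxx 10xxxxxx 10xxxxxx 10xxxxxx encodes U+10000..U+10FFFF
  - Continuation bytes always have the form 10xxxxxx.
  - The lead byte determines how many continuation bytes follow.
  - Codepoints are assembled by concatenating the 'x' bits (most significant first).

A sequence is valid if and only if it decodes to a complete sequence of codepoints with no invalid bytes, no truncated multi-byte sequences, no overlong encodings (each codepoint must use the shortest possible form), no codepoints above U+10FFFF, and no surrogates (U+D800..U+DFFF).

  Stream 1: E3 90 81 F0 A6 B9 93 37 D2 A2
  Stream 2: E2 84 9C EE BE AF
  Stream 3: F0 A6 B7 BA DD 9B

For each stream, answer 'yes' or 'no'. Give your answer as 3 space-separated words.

Answer: yes yes yes

Derivation:
Stream 1: decodes cleanly. VALID
Stream 2: decodes cleanly. VALID
Stream 3: decodes cleanly. VALID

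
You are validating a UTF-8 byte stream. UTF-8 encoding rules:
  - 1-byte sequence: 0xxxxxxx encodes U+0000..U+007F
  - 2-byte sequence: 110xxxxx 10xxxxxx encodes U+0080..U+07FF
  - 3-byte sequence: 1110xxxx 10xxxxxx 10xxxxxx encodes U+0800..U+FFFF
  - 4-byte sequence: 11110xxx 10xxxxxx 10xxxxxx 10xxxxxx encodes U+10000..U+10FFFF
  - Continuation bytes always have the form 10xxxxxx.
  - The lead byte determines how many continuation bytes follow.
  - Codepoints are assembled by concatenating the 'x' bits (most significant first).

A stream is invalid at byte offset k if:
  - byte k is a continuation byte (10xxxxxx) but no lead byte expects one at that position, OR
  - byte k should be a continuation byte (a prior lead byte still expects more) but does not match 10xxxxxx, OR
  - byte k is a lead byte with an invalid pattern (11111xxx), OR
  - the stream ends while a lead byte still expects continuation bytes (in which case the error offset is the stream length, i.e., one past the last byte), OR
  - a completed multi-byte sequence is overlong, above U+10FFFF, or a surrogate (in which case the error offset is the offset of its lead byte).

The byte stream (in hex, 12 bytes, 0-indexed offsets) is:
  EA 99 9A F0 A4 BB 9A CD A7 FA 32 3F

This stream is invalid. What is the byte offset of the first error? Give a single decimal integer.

Answer: 9

Derivation:
Byte[0]=EA: 3-byte lead, need 2 cont bytes. acc=0xA
Byte[1]=99: continuation. acc=(acc<<6)|0x19=0x299
Byte[2]=9A: continuation. acc=(acc<<6)|0x1A=0xA65A
Completed: cp=U+A65A (starts at byte 0)
Byte[3]=F0: 4-byte lead, need 3 cont bytes. acc=0x0
Byte[4]=A4: continuation. acc=(acc<<6)|0x24=0x24
Byte[5]=BB: continuation. acc=(acc<<6)|0x3B=0x93B
Byte[6]=9A: continuation. acc=(acc<<6)|0x1A=0x24EDA
Completed: cp=U+24EDA (starts at byte 3)
Byte[7]=CD: 2-byte lead, need 1 cont bytes. acc=0xD
Byte[8]=A7: continuation. acc=(acc<<6)|0x27=0x367
Completed: cp=U+0367 (starts at byte 7)
Byte[9]=FA: INVALID lead byte (not 0xxx/110x/1110/11110)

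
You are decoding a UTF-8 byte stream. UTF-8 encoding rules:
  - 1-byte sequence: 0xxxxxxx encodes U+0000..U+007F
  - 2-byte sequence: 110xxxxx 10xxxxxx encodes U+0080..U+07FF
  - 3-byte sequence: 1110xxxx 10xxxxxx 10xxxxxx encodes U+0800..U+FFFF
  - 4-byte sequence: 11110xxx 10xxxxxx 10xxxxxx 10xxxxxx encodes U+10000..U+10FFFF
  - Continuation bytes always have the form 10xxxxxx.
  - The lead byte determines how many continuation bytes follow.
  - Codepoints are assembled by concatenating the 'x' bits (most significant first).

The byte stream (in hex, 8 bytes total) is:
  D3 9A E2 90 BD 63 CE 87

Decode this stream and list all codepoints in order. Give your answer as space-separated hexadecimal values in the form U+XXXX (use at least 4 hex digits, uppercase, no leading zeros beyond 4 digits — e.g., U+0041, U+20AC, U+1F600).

Answer: U+04DA U+243D U+0063 U+0387

Derivation:
Byte[0]=D3: 2-byte lead, need 1 cont bytes. acc=0x13
Byte[1]=9A: continuation. acc=(acc<<6)|0x1A=0x4DA
Completed: cp=U+04DA (starts at byte 0)
Byte[2]=E2: 3-byte lead, need 2 cont bytes. acc=0x2
Byte[3]=90: continuation. acc=(acc<<6)|0x10=0x90
Byte[4]=BD: continuation. acc=(acc<<6)|0x3D=0x243D
Completed: cp=U+243D (starts at byte 2)
Byte[5]=63: 1-byte ASCII. cp=U+0063
Byte[6]=CE: 2-byte lead, need 1 cont bytes. acc=0xE
Byte[7]=87: continuation. acc=(acc<<6)|0x07=0x387
Completed: cp=U+0387 (starts at byte 6)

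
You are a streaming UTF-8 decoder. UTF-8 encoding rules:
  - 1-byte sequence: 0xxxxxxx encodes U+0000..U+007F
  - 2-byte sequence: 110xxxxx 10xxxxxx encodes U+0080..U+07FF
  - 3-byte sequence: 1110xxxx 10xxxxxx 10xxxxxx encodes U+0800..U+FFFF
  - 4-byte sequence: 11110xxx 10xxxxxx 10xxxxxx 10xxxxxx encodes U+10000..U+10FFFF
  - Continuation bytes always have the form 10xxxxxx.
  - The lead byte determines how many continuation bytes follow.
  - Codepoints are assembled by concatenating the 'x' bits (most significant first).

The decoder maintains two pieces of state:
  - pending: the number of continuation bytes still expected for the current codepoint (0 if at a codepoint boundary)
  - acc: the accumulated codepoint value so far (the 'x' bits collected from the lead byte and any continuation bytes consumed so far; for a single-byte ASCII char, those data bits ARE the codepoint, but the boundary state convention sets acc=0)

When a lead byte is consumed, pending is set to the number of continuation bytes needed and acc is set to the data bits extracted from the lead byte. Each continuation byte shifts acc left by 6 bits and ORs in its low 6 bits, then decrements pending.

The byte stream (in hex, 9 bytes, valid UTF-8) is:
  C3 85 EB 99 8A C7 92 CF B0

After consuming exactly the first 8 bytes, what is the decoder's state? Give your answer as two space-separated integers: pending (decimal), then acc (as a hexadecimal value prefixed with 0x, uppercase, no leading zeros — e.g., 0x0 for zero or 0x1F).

Answer: 1 0xF

Derivation:
Byte[0]=C3: 2-byte lead. pending=1, acc=0x3
Byte[1]=85: continuation. acc=(acc<<6)|0x05=0xC5, pending=0
Byte[2]=EB: 3-byte lead. pending=2, acc=0xB
Byte[3]=99: continuation. acc=(acc<<6)|0x19=0x2D9, pending=1
Byte[4]=8A: continuation. acc=(acc<<6)|0x0A=0xB64A, pending=0
Byte[5]=C7: 2-byte lead. pending=1, acc=0x7
Byte[6]=92: continuation. acc=(acc<<6)|0x12=0x1D2, pending=0
Byte[7]=CF: 2-byte lead. pending=1, acc=0xF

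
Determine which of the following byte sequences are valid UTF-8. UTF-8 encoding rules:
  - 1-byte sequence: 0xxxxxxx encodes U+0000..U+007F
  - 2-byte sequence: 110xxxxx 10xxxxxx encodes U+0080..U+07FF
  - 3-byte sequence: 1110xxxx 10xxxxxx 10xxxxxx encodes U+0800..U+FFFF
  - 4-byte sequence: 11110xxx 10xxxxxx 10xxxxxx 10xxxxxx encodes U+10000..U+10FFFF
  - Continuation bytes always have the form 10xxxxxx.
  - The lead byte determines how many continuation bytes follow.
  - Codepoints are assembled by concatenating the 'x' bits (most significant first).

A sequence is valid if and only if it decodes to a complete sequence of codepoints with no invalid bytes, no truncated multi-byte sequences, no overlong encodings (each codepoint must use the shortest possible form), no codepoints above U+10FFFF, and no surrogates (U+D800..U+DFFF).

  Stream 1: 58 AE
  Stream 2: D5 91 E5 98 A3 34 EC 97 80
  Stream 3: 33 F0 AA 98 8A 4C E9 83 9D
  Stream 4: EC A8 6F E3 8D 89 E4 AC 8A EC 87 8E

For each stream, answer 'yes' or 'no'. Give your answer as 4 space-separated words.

Stream 1: error at byte offset 1. INVALID
Stream 2: decodes cleanly. VALID
Stream 3: decodes cleanly. VALID
Stream 4: error at byte offset 2. INVALID

Answer: no yes yes no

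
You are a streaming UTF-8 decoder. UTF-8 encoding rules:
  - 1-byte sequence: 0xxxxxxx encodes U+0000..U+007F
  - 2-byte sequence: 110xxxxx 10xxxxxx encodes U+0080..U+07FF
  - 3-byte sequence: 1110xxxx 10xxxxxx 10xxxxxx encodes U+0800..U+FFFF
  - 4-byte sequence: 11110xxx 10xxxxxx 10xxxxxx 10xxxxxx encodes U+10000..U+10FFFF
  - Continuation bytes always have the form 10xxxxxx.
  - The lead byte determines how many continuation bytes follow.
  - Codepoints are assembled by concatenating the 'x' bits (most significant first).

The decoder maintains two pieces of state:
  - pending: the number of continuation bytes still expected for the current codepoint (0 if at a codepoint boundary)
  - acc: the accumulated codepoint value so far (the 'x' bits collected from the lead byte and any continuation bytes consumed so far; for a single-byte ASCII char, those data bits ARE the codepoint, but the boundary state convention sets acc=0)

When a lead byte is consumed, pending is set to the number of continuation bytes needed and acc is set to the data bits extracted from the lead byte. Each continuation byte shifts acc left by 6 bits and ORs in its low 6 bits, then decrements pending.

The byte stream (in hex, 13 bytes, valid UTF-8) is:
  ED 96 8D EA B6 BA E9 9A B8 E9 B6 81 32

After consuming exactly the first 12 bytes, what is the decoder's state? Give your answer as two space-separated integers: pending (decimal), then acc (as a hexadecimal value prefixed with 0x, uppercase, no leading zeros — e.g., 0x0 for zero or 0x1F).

Answer: 0 0x9D81

Derivation:
Byte[0]=ED: 3-byte lead. pending=2, acc=0xD
Byte[1]=96: continuation. acc=(acc<<6)|0x16=0x356, pending=1
Byte[2]=8D: continuation. acc=(acc<<6)|0x0D=0xD58D, pending=0
Byte[3]=EA: 3-byte lead. pending=2, acc=0xA
Byte[4]=B6: continuation. acc=(acc<<6)|0x36=0x2B6, pending=1
Byte[5]=BA: continuation. acc=(acc<<6)|0x3A=0xADBA, pending=0
Byte[6]=E9: 3-byte lead. pending=2, acc=0x9
Byte[7]=9A: continuation. acc=(acc<<6)|0x1A=0x25A, pending=1
Byte[8]=B8: continuation. acc=(acc<<6)|0x38=0x96B8, pending=0
Byte[9]=E9: 3-byte lead. pending=2, acc=0x9
Byte[10]=B6: continuation. acc=(acc<<6)|0x36=0x276, pending=1
Byte[11]=81: continuation. acc=(acc<<6)|0x01=0x9D81, pending=0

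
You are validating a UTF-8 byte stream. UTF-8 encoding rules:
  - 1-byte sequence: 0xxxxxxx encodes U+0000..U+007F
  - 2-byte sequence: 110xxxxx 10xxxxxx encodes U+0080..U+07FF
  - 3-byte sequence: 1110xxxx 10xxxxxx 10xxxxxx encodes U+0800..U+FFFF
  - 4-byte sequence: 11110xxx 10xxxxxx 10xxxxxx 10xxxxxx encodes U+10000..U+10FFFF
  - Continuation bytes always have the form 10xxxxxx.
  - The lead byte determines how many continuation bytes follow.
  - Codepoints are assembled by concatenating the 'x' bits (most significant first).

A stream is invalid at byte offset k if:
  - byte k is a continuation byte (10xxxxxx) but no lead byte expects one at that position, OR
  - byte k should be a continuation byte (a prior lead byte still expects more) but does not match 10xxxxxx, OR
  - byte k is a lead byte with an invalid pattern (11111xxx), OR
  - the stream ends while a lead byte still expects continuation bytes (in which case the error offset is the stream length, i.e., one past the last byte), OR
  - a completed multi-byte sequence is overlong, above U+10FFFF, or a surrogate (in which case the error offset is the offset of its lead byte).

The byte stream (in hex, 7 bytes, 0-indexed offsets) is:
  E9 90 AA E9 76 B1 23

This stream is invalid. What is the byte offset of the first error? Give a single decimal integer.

Byte[0]=E9: 3-byte lead, need 2 cont bytes. acc=0x9
Byte[1]=90: continuation. acc=(acc<<6)|0x10=0x250
Byte[2]=AA: continuation. acc=(acc<<6)|0x2A=0x942A
Completed: cp=U+942A (starts at byte 0)
Byte[3]=E9: 3-byte lead, need 2 cont bytes. acc=0x9
Byte[4]=76: expected 10xxxxxx continuation. INVALID

Answer: 4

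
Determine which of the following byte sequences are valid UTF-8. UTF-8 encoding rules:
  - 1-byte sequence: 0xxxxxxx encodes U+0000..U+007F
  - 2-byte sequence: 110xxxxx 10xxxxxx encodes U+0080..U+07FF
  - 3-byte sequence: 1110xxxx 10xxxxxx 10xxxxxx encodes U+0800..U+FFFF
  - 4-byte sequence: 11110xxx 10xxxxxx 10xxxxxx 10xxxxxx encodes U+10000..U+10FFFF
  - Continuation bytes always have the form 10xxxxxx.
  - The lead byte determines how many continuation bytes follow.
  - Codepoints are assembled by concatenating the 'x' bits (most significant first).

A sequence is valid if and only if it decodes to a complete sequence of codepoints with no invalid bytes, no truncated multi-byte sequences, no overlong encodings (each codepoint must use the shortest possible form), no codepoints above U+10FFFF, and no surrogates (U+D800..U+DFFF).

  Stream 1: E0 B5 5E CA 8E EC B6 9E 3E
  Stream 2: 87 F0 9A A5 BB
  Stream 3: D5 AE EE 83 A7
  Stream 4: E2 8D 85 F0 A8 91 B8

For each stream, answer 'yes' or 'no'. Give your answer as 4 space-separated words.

Answer: no no yes yes

Derivation:
Stream 1: error at byte offset 2. INVALID
Stream 2: error at byte offset 0. INVALID
Stream 3: decodes cleanly. VALID
Stream 4: decodes cleanly. VALID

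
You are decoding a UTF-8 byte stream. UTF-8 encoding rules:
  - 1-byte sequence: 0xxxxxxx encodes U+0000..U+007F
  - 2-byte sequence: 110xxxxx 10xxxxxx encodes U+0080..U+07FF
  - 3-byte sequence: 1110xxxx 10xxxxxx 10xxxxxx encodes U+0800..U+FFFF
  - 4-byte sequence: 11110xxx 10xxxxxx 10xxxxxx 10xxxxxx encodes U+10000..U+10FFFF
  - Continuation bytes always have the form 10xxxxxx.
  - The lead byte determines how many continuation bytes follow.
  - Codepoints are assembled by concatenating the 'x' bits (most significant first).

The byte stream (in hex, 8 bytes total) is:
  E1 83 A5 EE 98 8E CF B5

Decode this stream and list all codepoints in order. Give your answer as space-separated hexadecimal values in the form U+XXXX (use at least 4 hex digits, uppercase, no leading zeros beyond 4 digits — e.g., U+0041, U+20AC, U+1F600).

Answer: U+10E5 U+E60E U+03F5

Derivation:
Byte[0]=E1: 3-byte lead, need 2 cont bytes. acc=0x1
Byte[1]=83: continuation. acc=(acc<<6)|0x03=0x43
Byte[2]=A5: continuation. acc=(acc<<6)|0x25=0x10E5
Completed: cp=U+10E5 (starts at byte 0)
Byte[3]=EE: 3-byte lead, need 2 cont bytes. acc=0xE
Byte[4]=98: continuation. acc=(acc<<6)|0x18=0x398
Byte[5]=8E: continuation. acc=(acc<<6)|0x0E=0xE60E
Completed: cp=U+E60E (starts at byte 3)
Byte[6]=CF: 2-byte lead, need 1 cont bytes. acc=0xF
Byte[7]=B5: continuation. acc=(acc<<6)|0x35=0x3F5
Completed: cp=U+03F5 (starts at byte 6)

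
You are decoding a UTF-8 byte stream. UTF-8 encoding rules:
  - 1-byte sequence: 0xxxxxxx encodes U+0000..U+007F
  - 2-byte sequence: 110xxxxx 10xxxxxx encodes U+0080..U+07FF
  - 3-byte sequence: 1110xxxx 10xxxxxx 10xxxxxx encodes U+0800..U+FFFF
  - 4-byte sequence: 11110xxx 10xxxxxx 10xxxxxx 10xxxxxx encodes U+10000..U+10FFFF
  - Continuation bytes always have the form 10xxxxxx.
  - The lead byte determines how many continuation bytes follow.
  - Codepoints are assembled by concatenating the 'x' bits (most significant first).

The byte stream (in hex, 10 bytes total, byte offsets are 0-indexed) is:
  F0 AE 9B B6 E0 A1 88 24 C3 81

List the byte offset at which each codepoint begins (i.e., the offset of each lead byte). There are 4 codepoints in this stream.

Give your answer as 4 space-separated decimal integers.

Byte[0]=F0: 4-byte lead, need 3 cont bytes. acc=0x0
Byte[1]=AE: continuation. acc=(acc<<6)|0x2E=0x2E
Byte[2]=9B: continuation. acc=(acc<<6)|0x1B=0xB9B
Byte[3]=B6: continuation. acc=(acc<<6)|0x36=0x2E6F6
Completed: cp=U+2E6F6 (starts at byte 0)
Byte[4]=E0: 3-byte lead, need 2 cont bytes. acc=0x0
Byte[5]=A1: continuation. acc=(acc<<6)|0x21=0x21
Byte[6]=88: continuation. acc=(acc<<6)|0x08=0x848
Completed: cp=U+0848 (starts at byte 4)
Byte[7]=24: 1-byte ASCII. cp=U+0024
Byte[8]=C3: 2-byte lead, need 1 cont bytes. acc=0x3
Byte[9]=81: continuation. acc=(acc<<6)|0x01=0xC1
Completed: cp=U+00C1 (starts at byte 8)

Answer: 0 4 7 8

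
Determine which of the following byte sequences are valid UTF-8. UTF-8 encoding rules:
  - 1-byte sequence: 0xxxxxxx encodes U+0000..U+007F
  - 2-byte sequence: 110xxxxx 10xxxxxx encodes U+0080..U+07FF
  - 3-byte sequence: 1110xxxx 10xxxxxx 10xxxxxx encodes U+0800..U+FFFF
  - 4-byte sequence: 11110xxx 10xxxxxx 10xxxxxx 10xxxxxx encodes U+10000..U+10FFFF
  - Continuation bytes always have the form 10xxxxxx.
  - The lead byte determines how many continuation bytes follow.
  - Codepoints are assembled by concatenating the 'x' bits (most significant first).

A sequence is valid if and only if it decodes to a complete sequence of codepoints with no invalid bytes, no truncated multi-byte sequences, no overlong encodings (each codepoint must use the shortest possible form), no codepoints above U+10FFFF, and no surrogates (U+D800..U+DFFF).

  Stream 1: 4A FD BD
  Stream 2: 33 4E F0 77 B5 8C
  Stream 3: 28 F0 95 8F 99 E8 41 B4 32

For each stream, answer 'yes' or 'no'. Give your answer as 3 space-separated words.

Answer: no no no

Derivation:
Stream 1: error at byte offset 1. INVALID
Stream 2: error at byte offset 3. INVALID
Stream 3: error at byte offset 6. INVALID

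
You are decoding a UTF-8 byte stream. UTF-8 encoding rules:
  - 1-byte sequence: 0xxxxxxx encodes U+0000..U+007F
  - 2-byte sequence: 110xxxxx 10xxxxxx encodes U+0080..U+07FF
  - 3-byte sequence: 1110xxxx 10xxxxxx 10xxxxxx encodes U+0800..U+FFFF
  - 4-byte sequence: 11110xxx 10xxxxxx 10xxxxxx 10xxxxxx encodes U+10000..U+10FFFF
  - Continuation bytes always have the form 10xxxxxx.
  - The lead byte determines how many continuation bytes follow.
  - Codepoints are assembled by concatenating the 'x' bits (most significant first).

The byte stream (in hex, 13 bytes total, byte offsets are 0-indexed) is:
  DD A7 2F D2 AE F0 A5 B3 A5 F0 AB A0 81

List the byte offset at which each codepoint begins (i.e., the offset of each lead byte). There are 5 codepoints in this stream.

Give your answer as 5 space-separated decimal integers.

Byte[0]=DD: 2-byte lead, need 1 cont bytes. acc=0x1D
Byte[1]=A7: continuation. acc=(acc<<6)|0x27=0x767
Completed: cp=U+0767 (starts at byte 0)
Byte[2]=2F: 1-byte ASCII. cp=U+002F
Byte[3]=D2: 2-byte lead, need 1 cont bytes. acc=0x12
Byte[4]=AE: continuation. acc=(acc<<6)|0x2E=0x4AE
Completed: cp=U+04AE (starts at byte 3)
Byte[5]=F0: 4-byte lead, need 3 cont bytes. acc=0x0
Byte[6]=A5: continuation. acc=(acc<<6)|0x25=0x25
Byte[7]=B3: continuation. acc=(acc<<6)|0x33=0x973
Byte[8]=A5: continuation. acc=(acc<<6)|0x25=0x25CE5
Completed: cp=U+25CE5 (starts at byte 5)
Byte[9]=F0: 4-byte lead, need 3 cont bytes. acc=0x0
Byte[10]=AB: continuation. acc=(acc<<6)|0x2B=0x2B
Byte[11]=A0: continuation. acc=(acc<<6)|0x20=0xAE0
Byte[12]=81: continuation. acc=(acc<<6)|0x01=0x2B801
Completed: cp=U+2B801 (starts at byte 9)

Answer: 0 2 3 5 9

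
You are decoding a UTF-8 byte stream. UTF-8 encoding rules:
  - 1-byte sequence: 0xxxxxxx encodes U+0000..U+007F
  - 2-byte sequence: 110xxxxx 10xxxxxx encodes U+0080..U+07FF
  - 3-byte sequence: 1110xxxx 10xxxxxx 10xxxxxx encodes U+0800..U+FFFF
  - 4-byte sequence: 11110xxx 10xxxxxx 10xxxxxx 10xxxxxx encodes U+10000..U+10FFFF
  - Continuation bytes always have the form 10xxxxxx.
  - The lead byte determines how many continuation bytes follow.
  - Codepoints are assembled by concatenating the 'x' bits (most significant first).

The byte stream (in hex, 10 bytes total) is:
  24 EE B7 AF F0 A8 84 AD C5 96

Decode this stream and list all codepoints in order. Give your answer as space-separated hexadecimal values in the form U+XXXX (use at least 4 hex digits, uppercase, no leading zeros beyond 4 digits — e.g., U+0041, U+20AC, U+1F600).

Answer: U+0024 U+EDEF U+2812D U+0156

Derivation:
Byte[0]=24: 1-byte ASCII. cp=U+0024
Byte[1]=EE: 3-byte lead, need 2 cont bytes. acc=0xE
Byte[2]=B7: continuation. acc=(acc<<6)|0x37=0x3B7
Byte[3]=AF: continuation. acc=(acc<<6)|0x2F=0xEDEF
Completed: cp=U+EDEF (starts at byte 1)
Byte[4]=F0: 4-byte lead, need 3 cont bytes. acc=0x0
Byte[5]=A8: continuation. acc=(acc<<6)|0x28=0x28
Byte[6]=84: continuation. acc=(acc<<6)|0x04=0xA04
Byte[7]=AD: continuation. acc=(acc<<6)|0x2D=0x2812D
Completed: cp=U+2812D (starts at byte 4)
Byte[8]=C5: 2-byte lead, need 1 cont bytes. acc=0x5
Byte[9]=96: continuation. acc=(acc<<6)|0x16=0x156
Completed: cp=U+0156 (starts at byte 8)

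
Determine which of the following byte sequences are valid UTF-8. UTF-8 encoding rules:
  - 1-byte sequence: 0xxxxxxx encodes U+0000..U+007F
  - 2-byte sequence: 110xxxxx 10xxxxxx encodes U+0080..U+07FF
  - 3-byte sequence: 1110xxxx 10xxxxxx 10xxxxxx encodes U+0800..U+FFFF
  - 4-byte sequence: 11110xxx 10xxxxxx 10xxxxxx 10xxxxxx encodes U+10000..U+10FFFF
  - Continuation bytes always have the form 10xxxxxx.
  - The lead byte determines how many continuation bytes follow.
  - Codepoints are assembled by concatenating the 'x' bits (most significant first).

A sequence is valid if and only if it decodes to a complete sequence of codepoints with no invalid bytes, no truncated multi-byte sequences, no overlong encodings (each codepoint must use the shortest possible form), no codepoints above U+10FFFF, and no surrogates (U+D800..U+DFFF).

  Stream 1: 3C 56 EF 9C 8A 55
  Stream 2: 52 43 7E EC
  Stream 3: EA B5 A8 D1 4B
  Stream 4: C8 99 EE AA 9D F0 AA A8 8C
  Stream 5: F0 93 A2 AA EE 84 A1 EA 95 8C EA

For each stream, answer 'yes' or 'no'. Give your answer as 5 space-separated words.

Answer: yes no no yes no

Derivation:
Stream 1: decodes cleanly. VALID
Stream 2: error at byte offset 4. INVALID
Stream 3: error at byte offset 4. INVALID
Stream 4: decodes cleanly. VALID
Stream 5: error at byte offset 11. INVALID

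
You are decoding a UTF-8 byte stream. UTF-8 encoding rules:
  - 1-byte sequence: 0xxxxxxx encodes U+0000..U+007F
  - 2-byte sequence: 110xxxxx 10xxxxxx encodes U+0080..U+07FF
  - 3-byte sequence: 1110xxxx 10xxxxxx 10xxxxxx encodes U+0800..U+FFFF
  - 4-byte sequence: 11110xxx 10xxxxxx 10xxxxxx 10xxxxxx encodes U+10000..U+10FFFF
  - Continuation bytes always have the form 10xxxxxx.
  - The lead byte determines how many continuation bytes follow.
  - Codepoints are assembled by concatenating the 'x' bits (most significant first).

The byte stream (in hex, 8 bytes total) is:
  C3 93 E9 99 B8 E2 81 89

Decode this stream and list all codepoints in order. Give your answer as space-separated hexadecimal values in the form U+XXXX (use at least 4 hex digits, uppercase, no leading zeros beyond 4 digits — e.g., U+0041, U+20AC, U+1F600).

Answer: U+00D3 U+9678 U+2049

Derivation:
Byte[0]=C3: 2-byte lead, need 1 cont bytes. acc=0x3
Byte[1]=93: continuation. acc=(acc<<6)|0x13=0xD3
Completed: cp=U+00D3 (starts at byte 0)
Byte[2]=E9: 3-byte lead, need 2 cont bytes. acc=0x9
Byte[3]=99: continuation. acc=(acc<<6)|0x19=0x259
Byte[4]=B8: continuation. acc=(acc<<6)|0x38=0x9678
Completed: cp=U+9678 (starts at byte 2)
Byte[5]=E2: 3-byte lead, need 2 cont bytes. acc=0x2
Byte[6]=81: continuation. acc=(acc<<6)|0x01=0x81
Byte[7]=89: continuation. acc=(acc<<6)|0x09=0x2049
Completed: cp=U+2049 (starts at byte 5)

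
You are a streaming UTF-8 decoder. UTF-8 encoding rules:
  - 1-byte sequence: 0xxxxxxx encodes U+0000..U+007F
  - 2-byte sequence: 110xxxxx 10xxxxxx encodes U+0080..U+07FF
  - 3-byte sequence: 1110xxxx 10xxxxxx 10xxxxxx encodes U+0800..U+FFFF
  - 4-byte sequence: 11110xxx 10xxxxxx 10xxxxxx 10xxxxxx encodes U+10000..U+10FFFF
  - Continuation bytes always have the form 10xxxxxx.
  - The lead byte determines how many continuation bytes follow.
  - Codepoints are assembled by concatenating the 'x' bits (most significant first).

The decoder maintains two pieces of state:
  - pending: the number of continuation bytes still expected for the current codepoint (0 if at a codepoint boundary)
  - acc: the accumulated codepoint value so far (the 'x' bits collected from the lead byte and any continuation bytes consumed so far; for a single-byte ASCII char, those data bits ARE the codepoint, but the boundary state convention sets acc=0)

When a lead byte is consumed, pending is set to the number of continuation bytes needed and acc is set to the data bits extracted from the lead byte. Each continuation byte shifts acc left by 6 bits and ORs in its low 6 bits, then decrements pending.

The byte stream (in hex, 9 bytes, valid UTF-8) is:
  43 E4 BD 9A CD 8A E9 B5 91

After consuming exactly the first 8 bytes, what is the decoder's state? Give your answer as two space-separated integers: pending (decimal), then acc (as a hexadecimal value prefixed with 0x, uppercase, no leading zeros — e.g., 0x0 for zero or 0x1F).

Answer: 1 0x275

Derivation:
Byte[0]=43: 1-byte. pending=0, acc=0x0
Byte[1]=E4: 3-byte lead. pending=2, acc=0x4
Byte[2]=BD: continuation. acc=(acc<<6)|0x3D=0x13D, pending=1
Byte[3]=9A: continuation. acc=(acc<<6)|0x1A=0x4F5A, pending=0
Byte[4]=CD: 2-byte lead. pending=1, acc=0xD
Byte[5]=8A: continuation. acc=(acc<<6)|0x0A=0x34A, pending=0
Byte[6]=E9: 3-byte lead. pending=2, acc=0x9
Byte[7]=B5: continuation. acc=(acc<<6)|0x35=0x275, pending=1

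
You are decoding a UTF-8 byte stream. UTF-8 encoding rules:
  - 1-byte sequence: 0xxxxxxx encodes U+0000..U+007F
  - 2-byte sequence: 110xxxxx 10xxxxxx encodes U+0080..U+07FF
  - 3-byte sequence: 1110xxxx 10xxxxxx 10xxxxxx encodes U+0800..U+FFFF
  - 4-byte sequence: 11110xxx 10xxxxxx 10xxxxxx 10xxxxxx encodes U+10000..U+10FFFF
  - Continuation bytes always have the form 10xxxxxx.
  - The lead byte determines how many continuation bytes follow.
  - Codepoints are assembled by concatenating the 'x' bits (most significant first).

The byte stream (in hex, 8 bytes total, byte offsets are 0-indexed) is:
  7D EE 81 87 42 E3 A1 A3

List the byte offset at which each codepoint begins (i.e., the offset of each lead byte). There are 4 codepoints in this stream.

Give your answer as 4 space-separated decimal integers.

Byte[0]=7D: 1-byte ASCII. cp=U+007D
Byte[1]=EE: 3-byte lead, need 2 cont bytes. acc=0xE
Byte[2]=81: continuation. acc=(acc<<6)|0x01=0x381
Byte[3]=87: continuation. acc=(acc<<6)|0x07=0xE047
Completed: cp=U+E047 (starts at byte 1)
Byte[4]=42: 1-byte ASCII. cp=U+0042
Byte[5]=E3: 3-byte lead, need 2 cont bytes. acc=0x3
Byte[6]=A1: continuation. acc=(acc<<6)|0x21=0xE1
Byte[7]=A3: continuation. acc=(acc<<6)|0x23=0x3863
Completed: cp=U+3863 (starts at byte 5)

Answer: 0 1 4 5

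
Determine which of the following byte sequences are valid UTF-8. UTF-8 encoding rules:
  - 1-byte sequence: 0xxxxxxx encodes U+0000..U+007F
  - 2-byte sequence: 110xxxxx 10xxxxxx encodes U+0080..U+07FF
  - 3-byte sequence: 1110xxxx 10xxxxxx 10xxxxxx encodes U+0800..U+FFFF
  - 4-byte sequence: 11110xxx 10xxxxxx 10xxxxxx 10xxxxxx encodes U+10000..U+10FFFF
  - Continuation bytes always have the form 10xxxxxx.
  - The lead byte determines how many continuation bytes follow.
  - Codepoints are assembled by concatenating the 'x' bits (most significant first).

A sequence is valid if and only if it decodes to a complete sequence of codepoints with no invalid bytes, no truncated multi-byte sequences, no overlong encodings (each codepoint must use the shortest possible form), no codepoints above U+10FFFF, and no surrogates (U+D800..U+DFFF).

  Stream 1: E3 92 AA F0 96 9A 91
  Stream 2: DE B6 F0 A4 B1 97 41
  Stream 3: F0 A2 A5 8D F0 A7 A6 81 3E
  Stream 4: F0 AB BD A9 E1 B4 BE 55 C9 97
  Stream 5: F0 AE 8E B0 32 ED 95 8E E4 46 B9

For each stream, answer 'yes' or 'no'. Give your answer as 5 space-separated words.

Stream 1: decodes cleanly. VALID
Stream 2: decodes cleanly. VALID
Stream 3: decodes cleanly. VALID
Stream 4: decodes cleanly. VALID
Stream 5: error at byte offset 9. INVALID

Answer: yes yes yes yes no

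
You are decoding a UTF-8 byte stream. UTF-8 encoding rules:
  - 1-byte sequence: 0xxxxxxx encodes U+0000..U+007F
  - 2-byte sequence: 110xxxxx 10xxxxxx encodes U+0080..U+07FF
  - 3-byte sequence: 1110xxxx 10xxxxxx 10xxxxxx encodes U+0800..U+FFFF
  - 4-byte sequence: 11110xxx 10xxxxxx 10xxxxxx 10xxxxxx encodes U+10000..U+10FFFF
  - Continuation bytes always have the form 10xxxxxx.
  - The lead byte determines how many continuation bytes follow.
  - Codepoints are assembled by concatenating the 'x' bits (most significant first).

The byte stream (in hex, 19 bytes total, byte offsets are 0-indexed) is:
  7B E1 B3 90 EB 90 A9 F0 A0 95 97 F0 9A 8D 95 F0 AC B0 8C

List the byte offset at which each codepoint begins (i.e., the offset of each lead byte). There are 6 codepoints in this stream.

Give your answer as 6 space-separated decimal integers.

Answer: 0 1 4 7 11 15

Derivation:
Byte[0]=7B: 1-byte ASCII. cp=U+007B
Byte[1]=E1: 3-byte lead, need 2 cont bytes. acc=0x1
Byte[2]=B3: continuation. acc=(acc<<6)|0x33=0x73
Byte[3]=90: continuation. acc=(acc<<6)|0x10=0x1CD0
Completed: cp=U+1CD0 (starts at byte 1)
Byte[4]=EB: 3-byte lead, need 2 cont bytes. acc=0xB
Byte[5]=90: continuation. acc=(acc<<6)|0x10=0x2D0
Byte[6]=A9: continuation. acc=(acc<<6)|0x29=0xB429
Completed: cp=U+B429 (starts at byte 4)
Byte[7]=F0: 4-byte lead, need 3 cont bytes. acc=0x0
Byte[8]=A0: continuation. acc=(acc<<6)|0x20=0x20
Byte[9]=95: continuation. acc=(acc<<6)|0x15=0x815
Byte[10]=97: continuation. acc=(acc<<6)|0x17=0x20557
Completed: cp=U+20557 (starts at byte 7)
Byte[11]=F0: 4-byte lead, need 3 cont bytes. acc=0x0
Byte[12]=9A: continuation. acc=(acc<<6)|0x1A=0x1A
Byte[13]=8D: continuation. acc=(acc<<6)|0x0D=0x68D
Byte[14]=95: continuation. acc=(acc<<6)|0x15=0x1A355
Completed: cp=U+1A355 (starts at byte 11)
Byte[15]=F0: 4-byte lead, need 3 cont bytes. acc=0x0
Byte[16]=AC: continuation. acc=(acc<<6)|0x2C=0x2C
Byte[17]=B0: continuation. acc=(acc<<6)|0x30=0xB30
Byte[18]=8C: continuation. acc=(acc<<6)|0x0C=0x2CC0C
Completed: cp=U+2CC0C (starts at byte 15)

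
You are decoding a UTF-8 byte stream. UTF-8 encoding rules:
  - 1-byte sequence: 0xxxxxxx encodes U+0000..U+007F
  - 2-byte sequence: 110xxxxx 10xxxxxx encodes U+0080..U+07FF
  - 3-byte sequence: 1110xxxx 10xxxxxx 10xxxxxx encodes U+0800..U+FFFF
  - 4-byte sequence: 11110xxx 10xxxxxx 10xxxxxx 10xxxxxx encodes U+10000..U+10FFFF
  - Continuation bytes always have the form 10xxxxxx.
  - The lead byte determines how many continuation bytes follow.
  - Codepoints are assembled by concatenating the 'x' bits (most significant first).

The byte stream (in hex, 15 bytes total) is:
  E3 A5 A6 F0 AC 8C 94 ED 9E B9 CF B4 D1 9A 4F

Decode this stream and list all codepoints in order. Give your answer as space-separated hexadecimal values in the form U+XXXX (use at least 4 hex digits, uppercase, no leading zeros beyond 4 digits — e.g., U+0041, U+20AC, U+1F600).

Answer: U+3966 U+2C314 U+D7B9 U+03F4 U+045A U+004F

Derivation:
Byte[0]=E3: 3-byte lead, need 2 cont bytes. acc=0x3
Byte[1]=A5: continuation. acc=(acc<<6)|0x25=0xE5
Byte[2]=A6: continuation. acc=(acc<<6)|0x26=0x3966
Completed: cp=U+3966 (starts at byte 0)
Byte[3]=F0: 4-byte lead, need 3 cont bytes. acc=0x0
Byte[4]=AC: continuation. acc=(acc<<6)|0x2C=0x2C
Byte[5]=8C: continuation. acc=(acc<<6)|0x0C=0xB0C
Byte[6]=94: continuation. acc=(acc<<6)|0x14=0x2C314
Completed: cp=U+2C314 (starts at byte 3)
Byte[7]=ED: 3-byte lead, need 2 cont bytes. acc=0xD
Byte[8]=9E: continuation. acc=(acc<<6)|0x1E=0x35E
Byte[9]=B9: continuation. acc=(acc<<6)|0x39=0xD7B9
Completed: cp=U+D7B9 (starts at byte 7)
Byte[10]=CF: 2-byte lead, need 1 cont bytes. acc=0xF
Byte[11]=B4: continuation. acc=(acc<<6)|0x34=0x3F4
Completed: cp=U+03F4 (starts at byte 10)
Byte[12]=D1: 2-byte lead, need 1 cont bytes. acc=0x11
Byte[13]=9A: continuation. acc=(acc<<6)|0x1A=0x45A
Completed: cp=U+045A (starts at byte 12)
Byte[14]=4F: 1-byte ASCII. cp=U+004F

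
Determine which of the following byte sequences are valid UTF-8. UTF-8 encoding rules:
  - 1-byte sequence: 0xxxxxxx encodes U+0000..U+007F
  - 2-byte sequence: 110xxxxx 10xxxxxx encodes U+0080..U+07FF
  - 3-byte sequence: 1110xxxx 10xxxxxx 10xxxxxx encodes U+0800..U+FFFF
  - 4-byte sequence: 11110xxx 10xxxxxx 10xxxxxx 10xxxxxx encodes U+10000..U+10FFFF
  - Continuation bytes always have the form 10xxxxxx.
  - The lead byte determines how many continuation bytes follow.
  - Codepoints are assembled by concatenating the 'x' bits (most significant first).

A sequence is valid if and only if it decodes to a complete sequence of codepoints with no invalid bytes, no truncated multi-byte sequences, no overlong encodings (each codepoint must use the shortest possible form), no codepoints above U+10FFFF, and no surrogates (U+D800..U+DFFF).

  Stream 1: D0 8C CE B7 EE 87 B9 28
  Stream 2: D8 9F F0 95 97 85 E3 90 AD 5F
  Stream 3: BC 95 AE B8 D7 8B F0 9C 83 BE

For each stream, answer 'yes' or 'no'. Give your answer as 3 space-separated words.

Answer: yes yes no

Derivation:
Stream 1: decodes cleanly. VALID
Stream 2: decodes cleanly. VALID
Stream 3: error at byte offset 0. INVALID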